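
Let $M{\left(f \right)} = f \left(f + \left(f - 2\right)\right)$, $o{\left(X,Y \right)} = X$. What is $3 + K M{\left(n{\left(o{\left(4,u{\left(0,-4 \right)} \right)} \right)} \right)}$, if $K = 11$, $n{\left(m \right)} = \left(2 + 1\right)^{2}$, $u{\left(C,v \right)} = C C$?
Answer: $1587$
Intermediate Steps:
$u{\left(C,v \right)} = C^{2}$
$n{\left(m \right)} = 9$ ($n{\left(m \right)} = 3^{2} = 9$)
$M{\left(f \right)} = f \left(-2 + 2 f\right)$ ($M{\left(f \right)} = f \left(f + \left(-2 + f\right)\right) = f \left(-2 + 2 f\right)$)
$3 + K M{\left(n{\left(o{\left(4,u{\left(0,-4 \right)} \right)} \right)} \right)} = 3 + 11 \cdot 2 \cdot 9 \left(-1 + 9\right) = 3 + 11 \cdot 2 \cdot 9 \cdot 8 = 3 + 11 \cdot 144 = 3 + 1584 = 1587$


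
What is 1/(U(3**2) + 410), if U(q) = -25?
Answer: 1/385 ≈ 0.0025974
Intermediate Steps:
1/(U(3**2) + 410) = 1/(-25 + 410) = 1/385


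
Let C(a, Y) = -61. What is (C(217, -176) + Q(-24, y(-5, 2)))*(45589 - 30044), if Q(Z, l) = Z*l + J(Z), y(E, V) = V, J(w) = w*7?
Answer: -4305965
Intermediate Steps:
J(w) = 7*w
Q(Z, l) = 7*Z + Z*l (Q(Z, l) = Z*l + 7*Z = 7*Z + Z*l)
(C(217, -176) + Q(-24, y(-5, 2)))*(45589 - 30044) = (-61 - 24*(7 + 2))*(45589 - 30044) = (-61 - 24*9)*15545 = (-61 - 216)*15545 = -277*15545 = -4305965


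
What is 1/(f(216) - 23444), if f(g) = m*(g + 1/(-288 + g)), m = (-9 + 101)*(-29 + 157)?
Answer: 9/22680076 ≈ 3.9682e-7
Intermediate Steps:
m = 11776 (m = 92*128 = 11776)
f(g) = 11776*g + 11776/(-288 + g) (f(g) = 11776*(g + 1/(-288 + g)) = 11776*g + 11776/(-288 + g))
1/(f(216) - 23444) = 1/(11776*(1 + 216² - 288*216)/(-288 + 216) - 23444) = 1/(11776*(1 + 46656 - 62208)/(-72) - 23444) = 1/(11776*(-1/72)*(-15551) - 23444) = 1/(22891072/9 - 23444) = 1/(22680076/9) = 9/22680076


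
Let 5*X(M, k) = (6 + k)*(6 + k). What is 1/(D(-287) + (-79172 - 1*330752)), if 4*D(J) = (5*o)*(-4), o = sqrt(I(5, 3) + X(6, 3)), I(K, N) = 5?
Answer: -204962/84018842623 + sqrt(530)/168037685246 ≈ -2.4393e-6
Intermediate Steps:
X(M, k) = (6 + k)**2/5 (X(M, k) = ((6 + k)*(6 + k))/5 = (6 + k)**2/5)
o = sqrt(530)/5 (o = sqrt(5 + (6 + 3)**2/5) = sqrt(5 + (1/5)*9**2) = sqrt(5 + (1/5)*81) = sqrt(5 + 81/5) = sqrt(106/5) = sqrt(530)/5 ≈ 4.6043)
D(J) = -sqrt(530) (D(J) = ((5*(sqrt(530)/5))*(-4))/4 = (sqrt(530)*(-4))/4 = (-4*sqrt(530))/4 = -sqrt(530))
1/(D(-287) + (-79172 - 1*330752)) = 1/(-sqrt(530) + (-79172 - 1*330752)) = 1/(-sqrt(530) + (-79172 - 330752)) = 1/(-sqrt(530) - 409924) = 1/(-409924 - sqrt(530))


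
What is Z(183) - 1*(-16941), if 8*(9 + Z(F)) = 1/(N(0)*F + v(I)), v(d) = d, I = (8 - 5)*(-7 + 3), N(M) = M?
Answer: 1625471/96 ≈ 16932.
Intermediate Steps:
I = -12 (I = 3*(-4) = -12)
Z(F) = -865/96 (Z(F) = -9 + 1/(8*(0*F - 12)) = -9 + 1/(8*(0 - 12)) = -9 + (⅛)/(-12) = -9 + (⅛)*(-1/12) = -9 - 1/96 = -865/96)
Z(183) - 1*(-16941) = -865/96 - 1*(-16941) = -865/96 + 16941 = 1625471/96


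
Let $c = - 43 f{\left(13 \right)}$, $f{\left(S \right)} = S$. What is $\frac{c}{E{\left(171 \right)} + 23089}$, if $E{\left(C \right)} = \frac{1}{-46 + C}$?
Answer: $- \frac{69875}{2886126} \approx -0.024211$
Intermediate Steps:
$c = -559$ ($c = \left(-43\right) 13 = -559$)
$\frac{c}{E{\left(171 \right)} + 23089} = - \frac{559}{\frac{1}{-46 + 171} + 23089} = - \frac{559}{\frac{1}{125} + 23089} = - \frac{559}{\frac{2886126}{125}} = \left(-559\right) \frac{125}{2886126} = - \frac{69875}{2886126}$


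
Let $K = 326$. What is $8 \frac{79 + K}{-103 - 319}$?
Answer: $- \frac{1620}{211} \approx -7.6777$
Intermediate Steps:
$8 \frac{79 + K}{-103 - 319} = 8 \frac{79 + 326}{-103 - 319} = 8 \frac{405}{-422} = 8 \cdot 405 \left(- \frac{1}{422}\right) = 8 \left(- \frac{405}{422}\right) = - \frac{1620}{211}$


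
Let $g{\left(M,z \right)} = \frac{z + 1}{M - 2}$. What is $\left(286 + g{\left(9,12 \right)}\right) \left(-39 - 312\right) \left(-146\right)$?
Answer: $\frac{103260690}{7} \approx 1.4752 \cdot 10^{7}$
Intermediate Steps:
$g{\left(M,z \right)} = \frac{1 + z}{-2 + M}$
$\left(286 + g{\left(9,12 \right)}\right) \left(-39 - 312\right) \left(-146\right) = \left(286 + \frac{1 + 12}{-2 + 9}\right) \left(-39 - 312\right) \left(-146\right) = \left(286 + \frac{1}{7} \cdot 13\right) \left(-351\right) \left(-146\right) = \left(286 + \frac{13}{7}\right) \left(-351\right) \left(-146\right) = \frac{2015}{7} \left(-351\right) \left(-146\right) = \left(- \frac{707265}{7}\right) \left(-146\right) = \frac{103260690}{7}$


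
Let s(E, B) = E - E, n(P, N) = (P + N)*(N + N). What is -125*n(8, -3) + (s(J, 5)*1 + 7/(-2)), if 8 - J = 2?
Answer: 7493/2 ≈ 3746.5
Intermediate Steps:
J = 6 (J = 8 - 1*2 = 8 - 2 = 6)
n(P, N) = 2*N*(N + P) (n(P, N) = (N + P)*(2*N) = 2*N*(N + P))
s(E, B) = 0
-125*n(8, -3) + (s(J, 5)*1 + 7/(-2)) = -250*(-3)*(-3 + 8) + (0*1 + 7/(-2)) = -250*(-3)*5 + (0 + 7*(-1/2)) = -125*(-30) + (0 - 7/2) = 3750 - 7/2 = 7493/2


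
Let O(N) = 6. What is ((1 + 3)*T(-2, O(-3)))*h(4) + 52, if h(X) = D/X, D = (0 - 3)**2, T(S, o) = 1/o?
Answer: 107/2 ≈ 53.500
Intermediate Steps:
D = 9 (D = (-3)**2 = 9)
h(X) = 9/X
((1 + 3)*T(-2, O(-3)))*h(4) + 52 = ((1 + 3)/6)*(9/4) + 52 = (4*(1/6))*(9*(1/4)) + 52 = (2/3)*(9/4) + 52 = 3/2 + 52 = 107/2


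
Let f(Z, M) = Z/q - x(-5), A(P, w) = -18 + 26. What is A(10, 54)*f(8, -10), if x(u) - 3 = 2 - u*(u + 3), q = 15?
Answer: 664/15 ≈ 44.267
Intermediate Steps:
A(P, w) = 8
x(u) = 5 - u*(3 + u) (x(u) = 3 + (2 - u*(u + 3)) = 3 + (2 - u*(3 + u)) = 5 - u*(3 + u))
f(Z, M) = 5 + Z/15 (f(Z, M) = Z/15 - (5 - 1*(-5)² - 3*(-5)) = Z*(1/15) - (5 - 1*25 + 15) = Z/15 - (5 - 25 + 15) = Z/15 - 1*(-5) = Z/15 + 5 = 5 + Z/15)
A(10, 54)*f(8, -10) = 8*(5 + (1/15)*8) = 8*(5 + 8/15) = 8*(83/15) = 664/15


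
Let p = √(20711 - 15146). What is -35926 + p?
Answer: -35926 + √5565 ≈ -35851.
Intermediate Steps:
p = √5565 ≈ 74.599
-35926 + p = -35926 + √5565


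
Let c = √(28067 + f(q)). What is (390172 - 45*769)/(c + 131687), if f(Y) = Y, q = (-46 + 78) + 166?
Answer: 46823551529/17341437704 - 355567*√28265/17341437704 ≈ 2.6966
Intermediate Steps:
q = 198 (q = 32 + 166 = 198)
c = √28265 (c = √(28067 + 198) = √28265 ≈ 168.12)
(390172 - 45*769)/(c + 131687) = (390172 - 45*769)/(√28265 + 131687) = (390172 - 34605)/(131687 + √28265) = 355567/(131687 + √28265)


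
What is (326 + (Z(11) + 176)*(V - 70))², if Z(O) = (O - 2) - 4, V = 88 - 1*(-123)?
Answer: 668067409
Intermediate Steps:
V = 211 (V = 88 + 123 = 211)
Z(O) = -6 + O (Z(O) = (-2 + O) - 4 = -6 + O)
(326 + (Z(11) + 176)*(V - 70))² = (326 + ((-6 + 11) + 176)*(211 - 70))² = (326 + (5 + 176)*141)² = (326 + 181*141)² = (326 + 25521)² = 25847² = 668067409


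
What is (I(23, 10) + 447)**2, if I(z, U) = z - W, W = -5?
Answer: 225625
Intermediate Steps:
I(z, U) = 5 + z (I(z, U) = z - 1*(-5) = z + 5 = 5 + z)
(I(23, 10) + 447)**2 = ((5 + 23) + 447)**2 = (28 + 447)**2 = 475**2 = 225625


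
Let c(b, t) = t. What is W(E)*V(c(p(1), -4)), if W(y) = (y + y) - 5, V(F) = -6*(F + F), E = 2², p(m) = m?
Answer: 144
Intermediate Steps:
E = 4
V(F) = -12*F
W(y) = -5 + 2*y (W(y) = 2*y - 5 = -5 + 2*y)
W(E)*V(c(p(1), -4)) = (-5 + 2*4)*(-12*(-4)) = (-5 + 8)*48 = 3*48 = 144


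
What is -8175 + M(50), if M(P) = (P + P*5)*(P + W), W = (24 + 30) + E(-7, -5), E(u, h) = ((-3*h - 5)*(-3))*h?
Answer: 68025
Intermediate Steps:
E(u, h) = h*(15 + 9*h) (E(u, h) = ((-5 - 3*h)*(-3))*h = (15 + 9*h)*h = h*(15 + 9*h))
W = 204 (W = (24 + 30) + 3*(-5)*(5 + 3*(-5)) = 54 + 3*(-5)*(5 - 15) = 54 + 3*(-5)*(-10) = 54 + 150 = 204)
M(P) = 6*P*(204 + P) (M(P) = (P + P*5)*(P + 204) = (P + 5*P)*(204 + P) = (6*P)*(204 + P) = 6*P*(204 + P))
-8175 + M(50) = -8175 + 6*50*(204 + 50) = -8175 + 6*50*254 = -8175 + 76200 = 68025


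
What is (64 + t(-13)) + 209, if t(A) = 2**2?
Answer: 277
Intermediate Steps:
t(A) = 4
(64 + t(-13)) + 209 = (64 + 4) + 209 = 68 + 209 = 277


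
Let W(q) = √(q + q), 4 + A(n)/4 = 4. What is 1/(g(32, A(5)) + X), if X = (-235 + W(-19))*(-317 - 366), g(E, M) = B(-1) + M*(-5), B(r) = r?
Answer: 80252/12889630299 + 683*I*√38/25779260598 ≈ 6.2261e-6 + 1.6332e-7*I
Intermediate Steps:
A(n) = 0 (A(n) = -16 + 4*4 = -16 + 16 = 0)
g(E, M) = -1 - 5*M (g(E, M) = -1 + M*(-5) = -1 - 5*M)
W(q) = √2*√q (W(q) = √(2*q) = √2*√q)
X = 160505 - 683*I*√38 (X = (-235 + √2*√(-19))*(-317 - 366) = (-235 + √2*(I*√19))*(-683) = (-235 + I*√38)*(-683) = 160505 - 683*I*√38 ≈ 1.6051e+5 - 4210.3*I)
1/(g(32, A(5)) + X) = 1/((-1 - 5*0) + (160505 - 683*I*√38)) = 1/((-1 + 0) + (160505 - 683*I*√38)) = 1/(-1 + (160505 - 683*I*√38)) = 1/(160504 - 683*I*√38)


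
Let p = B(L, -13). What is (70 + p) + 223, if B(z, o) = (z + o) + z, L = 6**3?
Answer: 712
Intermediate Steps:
L = 216
B(z, o) = o + 2*z (B(z, o) = (o + z) + z = o + 2*z)
p = 419 (p = -13 + 2*216 = -13 + 432 = 419)
(70 + p) + 223 = (70 + 419) + 223 = 489 + 223 = 712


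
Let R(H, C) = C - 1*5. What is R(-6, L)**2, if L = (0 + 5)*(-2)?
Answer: 225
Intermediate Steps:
L = -10 (L = 5*(-2) = -10)
R(H, C) = -5 + C (R(H, C) = C - 5 = -5 + C)
R(-6, L)**2 = (-5 - 10)**2 = (-15)**2 = 225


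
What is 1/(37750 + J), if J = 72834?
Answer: 1/110584 ≈ 9.0429e-6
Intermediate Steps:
1/(37750 + J) = 1/(37750 + 72834) = 1/110584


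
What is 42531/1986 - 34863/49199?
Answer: 674414917/32569738 ≈ 20.707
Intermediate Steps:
42531/1986 - 34863/49199 = 42531*(1/1986) - 34863*1/49199 = 14177/662 - 34863/49199 = 674414917/32569738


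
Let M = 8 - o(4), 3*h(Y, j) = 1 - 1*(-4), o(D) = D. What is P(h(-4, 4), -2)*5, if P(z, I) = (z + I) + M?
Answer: 55/3 ≈ 18.333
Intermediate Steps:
h(Y, j) = 5/3 (h(Y, j) = (1 - 1*(-4))/3 = (1 + 4)/3 = (1/3)*5 = 5/3)
M = 4 (M = 8 - 1*4 = 8 - 4 = 4)
P(z, I) = 4 + I + z (P(z, I) = (z + I) + 4 = (I + z) + 4 = 4 + I + z)
P(h(-4, 4), -2)*5 = (4 - 2 + 5/3)*5 = (11/3)*5 = 55/3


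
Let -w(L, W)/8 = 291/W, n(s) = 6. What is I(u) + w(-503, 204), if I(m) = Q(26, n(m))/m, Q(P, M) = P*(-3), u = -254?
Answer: -23975/2159 ≈ -11.105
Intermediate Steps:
w(L, W) = -2328/W
Q(P, M) = -3*P
I(m) = -78/m (I(m) = (-3*26)/m = -78/m)
I(u) + w(-503, 204) = -78/(-254) - 2328/204 = -78*(-1/254) - 2328*1/204 = 39/127 - 194/17 = -23975/2159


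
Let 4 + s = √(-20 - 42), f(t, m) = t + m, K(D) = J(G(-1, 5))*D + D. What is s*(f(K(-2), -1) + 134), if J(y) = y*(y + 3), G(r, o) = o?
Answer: -204 + 51*I*√62 ≈ -204.0 + 401.57*I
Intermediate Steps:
J(y) = y*(3 + y)
K(D) = 41*D (K(D) = (5*(3 + 5))*D + D = (5*8)*D + D = 40*D + D = 41*D)
f(t, m) = m + t
s = -4 + I*√62 (s = -4 + √(-20 - 42) = -4 + √(-62) = -4 + I*√62 ≈ -4.0 + 7.874*I)
s*(f(K(-2), -1) + 134) = (-4 + I*√62)*((-1 + 41*(-2)) + 134) = (-4 + I*√62)*((-1 - 82) + 134) = (-4 + I*√62)*(-83 + 134) = (-4 + I*√62)*51 = -204 + 51*I*√62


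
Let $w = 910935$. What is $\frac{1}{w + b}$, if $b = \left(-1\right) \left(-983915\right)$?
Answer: $\frac{1}{1894850} \approx 5.2775 \cdot 10^{-7}$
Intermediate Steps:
$b = 983915$
$\frac{1}{w + b} = \frac{1}{910935 + 983915} = \frac{1}{1894850}$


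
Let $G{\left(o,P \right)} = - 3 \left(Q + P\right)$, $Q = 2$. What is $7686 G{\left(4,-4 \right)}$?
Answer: $46116$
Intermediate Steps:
$G{\left(o,P \right)} = -6 - 3 P$ ($G{\left(o,P \right)} = - 3 \left(2 + P\right) = -6 - 3 P$)
$7686 G{\left(4,-4 \right)} = 7686 \left(-6 - -12\right) = 7686 \left(-6 + 12\right) = 7686 \cdot 6 = 46116$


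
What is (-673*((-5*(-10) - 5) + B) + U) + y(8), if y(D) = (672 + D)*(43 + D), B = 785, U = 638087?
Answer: 114177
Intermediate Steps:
y(D) = (43 + D)*(672 + D)
(-673*((-5*(-10) - 5) + B) + U) + y(8) = (-673*((-5*(-10) - 5) + 785) + 638087) + (28896 + 8² + 715*8) = (-673*((50 - 5) + 785) + 638087) + (28896 + 64 + 5720) = (-673*(45 + 785) + 638087) + 34680 = (-673*830 + 638087) + 34680 = (-558590 + 638087) + 34680 = 79497 + 34680 = 114177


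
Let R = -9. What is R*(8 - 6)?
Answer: -18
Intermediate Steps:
R*(8 - 6) = -9*(8 - 6) = -9*2 = -18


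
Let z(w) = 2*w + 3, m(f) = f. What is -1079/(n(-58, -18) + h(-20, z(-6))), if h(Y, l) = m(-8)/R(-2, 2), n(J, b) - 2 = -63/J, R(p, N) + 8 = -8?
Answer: -2407/8 ≈ -300.88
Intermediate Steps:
R(p, N) = -16 (R(p, N) = -8 - 8 = -16)
n(J, b) = 2 - 63/J
z(w) = 3 + 2*w
h(Y, l) = 1/2 (h(Y, l) = -8/(-16) = -8*(-1/16) = 1/2)
-1079/(n(-58, -18) + h(-20, z(-6))) = -1079/((2 - 63/(-58)) + 1/2) = -1079/((2 - 63*(-1/58)) + 1/2) = -1079/((2 + 63/58) + 1/2) = -1079/(179/58 + 1/2) = -1079/104/29 = -1079*29/104 = -2407/8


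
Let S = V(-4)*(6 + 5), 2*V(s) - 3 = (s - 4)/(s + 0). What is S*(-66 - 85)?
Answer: -8305/2 ≈ -4152.5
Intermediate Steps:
V(s) = 3/2 + (-4 + s)/(2*s) (V(s) = 3/2 + ((s - 4)/(s + 0))/2 = 3/2 + ((-4 + s)/s)/2 = 3/2 + (-4 + s)/(2*s))
S = 55/2 (S = (2 - 2/(-4))*(6 + 5) = (2 - 2*(-1/4))*11 = (2 + 1/2)*11 = (5/2)*11 = 55/2 ≈ 27.500)
S*(-66 - 85) = 55*(-66 - 85)/2 = (55/2)*(-151) = -8305/2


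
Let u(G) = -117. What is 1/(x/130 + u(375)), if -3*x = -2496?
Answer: -5/553 ≈ -0.0090416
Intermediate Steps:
x = 832 (x = -⅓*(-2496) = 832)
1/(x/130 + u(375)) = 1/(832/130 - 117) = 1/((1/130)*832 - 117) = 1/(32/5 - 117) = 1/(-553/5) = -5/553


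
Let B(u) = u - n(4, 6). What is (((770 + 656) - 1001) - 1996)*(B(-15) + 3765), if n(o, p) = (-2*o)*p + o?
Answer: -5960374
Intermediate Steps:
n(o, p) = o - 2*o*p (n(o, p) = -2*o*p + o = o - 2*o*p)
B(u) = 44 + u (B(u) = u - 4*(1 - 2*6) = u - 4*(1 - 12) = u - 4*(-11) = u - 1*(-44) = u + 44 = 44 + u)
(((770 + 656) - 1001) - 1996)*(B(-15) + 3765) = (((770 + 656) - 1001) - 1996)*((44 - 15) + 3765) = ((1426 - 1001) - 1996)*(29 + 3765) = (425 - 1996)*3794 = -1571*3794 = -5960374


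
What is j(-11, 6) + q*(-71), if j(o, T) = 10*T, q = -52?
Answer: 3752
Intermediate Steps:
j(-11, 6) + q*(-71) = 10*6 - 52*(-71) = 60 + 3692 = 3752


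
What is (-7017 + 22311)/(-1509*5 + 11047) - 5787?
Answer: -10125390/1751 ≈ -5782.6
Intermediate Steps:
(-7017 + 22311)/(-1509*5 + 11047) - 5787 = 15294/(-7545 + 11047) - 5787 = 15294/3502 - 5787 = 15294*(1/3502) - 5787 = 7647/1751 - 5787 = -10125390/1751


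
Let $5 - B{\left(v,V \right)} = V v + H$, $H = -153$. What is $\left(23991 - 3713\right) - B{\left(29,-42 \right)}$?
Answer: $18902$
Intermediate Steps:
$B{\left(v,V \right)} = 158 - V v$ ($B{\left(v,V \right)} = 5 - \left(V v - 153\right) = 5 - \left(-153 + V v\right) = 158 - V v$)
$\left(23991 - 3713\right) - B{\left(29,-42 \right)} = \left(23991 - 3713\right) - \left(158 - \left(-42\right) 29\right) = 20278 - \left(158 + 1218\right) = 20278 - 1376 = 18902$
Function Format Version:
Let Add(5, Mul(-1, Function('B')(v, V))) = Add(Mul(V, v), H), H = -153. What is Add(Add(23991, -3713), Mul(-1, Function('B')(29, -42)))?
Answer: 18902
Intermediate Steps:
Function('B')(v, V) = Add(158, Mul(-1, V, v)) (Function('B')(v, V) = Add(5, Mul(-1, Add(Mul(V, v), -153))) = Add(5, Mul(-1, Add(-153, Mul(V, v)))) = Add(5, Add(153, Mul(-1, V, v))) = Add(158, Mul(-1, V, v)))
Add(Add(23991, -3713), Mul(-1, Function('B')(29, -42))) = Add(Add(23991, -3713), Mul(-1, Add(158, Mul(-1, -42, 29)))) = Add(20278, Mul(-1, Add(158, 1218))) = Add(20278, Mul(-1, 1376)) = Add(20278, -1376) = 18902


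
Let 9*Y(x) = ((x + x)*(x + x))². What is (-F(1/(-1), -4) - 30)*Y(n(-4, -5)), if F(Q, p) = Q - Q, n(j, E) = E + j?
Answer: -349920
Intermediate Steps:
F(Q, p) = 0
Y(x) = 16*x⁴/9 (Y(x) = ((x + x)*(x + x))²/9 = ((2*x)*(2*x))²/9 = (4*x²)²/9 = (16*x⁴)/9 = 16*x⁴/9)
(-F(1/(-1), -4) - 30)*Y(n(-4, -5)) = (-1*0 - 30)*(16*(-5 - 4)⁴/9) = (0 - 30)*((16/9)*(-9)⁴) = -160*6561/3 = -30*11664 = -349920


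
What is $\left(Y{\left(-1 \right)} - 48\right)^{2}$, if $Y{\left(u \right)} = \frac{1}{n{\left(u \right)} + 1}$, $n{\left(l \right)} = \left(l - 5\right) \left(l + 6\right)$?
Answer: $\frac{1940449}{841} \approx 2307.3$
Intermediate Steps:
$n{\left(l \right)} = \left(-5 + l\right) \left(6 + l\right)$
$Y{\left(u \right)} = \frac{1}{-29 + u + u^{2}}$ ($Y{\left(u \right)} = \frac{1}{\left(-30 + u + u^{2}\right) + 1} = \frac{1}{-29 + u + u^{2}}$)
$\left(Y{\left(-1 \right)} - 48\right)^{2} = \left(\frac{1}{-29 - 1 + \left(-1\right)^{2}} - 48\right)^{2} = \left(\frac{1}{-29 - 1 + 1} - 48\right)^{2} = \left(\frac{1}{-29} - 48\right)^{2} = \left(- \frac{1}{29} - 48\right)^{2} = \left(- \frac{1393}{29}\right)^{2} = \frac{1940449}{841}$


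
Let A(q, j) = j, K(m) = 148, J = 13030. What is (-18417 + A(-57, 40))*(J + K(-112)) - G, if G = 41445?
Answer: -242213551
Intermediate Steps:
(-18417 + A(-57, 40))*(J + K(-112)) - G = (-18417 + 40)*(13030 + 148) - 1*41445 = -18377*13178 - 41445 = -242172106 - 41445 = -242213551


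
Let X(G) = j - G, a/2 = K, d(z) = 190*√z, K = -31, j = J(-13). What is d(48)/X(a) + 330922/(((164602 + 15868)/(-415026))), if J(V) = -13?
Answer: -68670616986/90235 + 760*√3/49 ≈ -7.6099e+5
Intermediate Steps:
j = -13
a = -62 (a = 2*(-31) = -62)
X(G) = -13 - G
d(48)/X(a) + 330922/(((164602 + 15868)/(-415026))) = (190*√48)/(-13 - 1*(-62)) + 330922/(((164602 + 15868)/(-415026))) = (190*(4*√3))/(-13 + 62) + 330922/((180470*(-1/415026))) = (760*√3)/49 + 330922/(-90235/207513) = (760*√3)*(1/49) + 330922*(-207513/90235) = 760*√3/49 - 68670616986/90235 = -68670616986/90235 + 760*√3/49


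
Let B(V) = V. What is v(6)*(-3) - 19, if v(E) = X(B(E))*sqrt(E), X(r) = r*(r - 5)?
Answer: -19 - 18*sqrt(6) ≈ -63.091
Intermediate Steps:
X(r) = r*(-5 + r)
v(E) = E**(3/2)*(-5 + E) (v(E) = (E*(-5 + E))*sqrt(E) = E**(3/2)*(-5 + E))
v(6)*(-3) - 19 = (6**(3/2)*(-5 + 6))*(-3) - 19 = ((6*sqrt(6))*1)*(-3) - 19 = (6*sqrt(6))*(-3) - 19 = -18*sqrt(6) - 19 = -19 - 18*sqrt(6)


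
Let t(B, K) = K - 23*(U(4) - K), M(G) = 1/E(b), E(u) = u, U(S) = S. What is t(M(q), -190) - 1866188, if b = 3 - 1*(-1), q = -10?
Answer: -1870840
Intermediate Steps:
b = 4 (b = 3 + 1 = 4)
M(G) = ¼ (M(G) = 1/4 = ¼)
t(B, K) = -92 + 24*K (t(B, K) = K - 23*(4 - K) = K + (-92 + 23*K) = -92 + 24*K)
t(M(q), -190) - 1866188 = (-92 + 24*(-190)) - 1866188 = (-92 - 4560) - 1866188 = -4652 - 1866188 = -1870840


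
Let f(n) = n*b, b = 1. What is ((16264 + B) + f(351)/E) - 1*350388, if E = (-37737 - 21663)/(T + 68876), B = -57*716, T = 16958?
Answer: -412987521/1100 ≈ -3.7544e+5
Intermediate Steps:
B = -40812
E = -29700/42917 (E = (-37737 - 21663)/(16958 + 68876) = -59400/85834 = -59400*1/85834 = -29700/42917 ≈ -0.69203)
f(n) = n (f(n) = n*1 = n)
((16264 + B) + f(351)/E) - 1*350388 = ((16264 - 40812) + 351/(-29700/42917)) - 1*350388 = (-24548 + 351*(-42917/29700)) - 350388 = (-24548 - 557921/1100) - 350388 = -27560721/1100 - 350388 = -412987521/1100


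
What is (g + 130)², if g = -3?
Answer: 16129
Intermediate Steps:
(g + 130)² = (-3 + 130)² = 127² = 16129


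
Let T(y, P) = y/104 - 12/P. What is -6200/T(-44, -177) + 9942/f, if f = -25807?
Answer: 49087959442/2812963 ≈ 17451.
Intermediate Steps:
T(y, P) = -12/P + y/104 (T(y, P) = y*(1/104) - 12/P = y/104 - 12/P = -12/P + y/104)
-6200/T(-44, -177) + 9942/f = -6200/(-12/(-177) + (1/104)*(-44)) + 9942/(-25807) = -6200/(-12*(-1/177) - 11/26) + 9942*(-1/25807) = -6200/(4/59 - 11/26) - 9942/25807 = -6200/(-545/1534) - 9942/25807 = -6200*(-1534/545) - 9942/25807 = 1902160/109 - 9942/25807 = 49087959442/2812963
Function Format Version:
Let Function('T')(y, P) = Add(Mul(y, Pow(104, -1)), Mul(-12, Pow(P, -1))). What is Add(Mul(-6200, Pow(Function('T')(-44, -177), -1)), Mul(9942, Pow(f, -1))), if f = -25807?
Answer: Rational(49087959442, 2812963) ≈ 17451.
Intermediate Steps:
Function('T')(y, P) = Add(Mul(-12, Pow(P, -1)), Mul(Rational(1, 104), y)) (Function('T')(y, P) = Add(Mul(y, Rational(1, 104)), Mul(-12, Pow(P, -1))) = Add(Mul(Rational(1, 104), y), Mul(-12, Pow(P, -1))) = Add(Mul(-12, Pow(P, -1)), Mul(Rational(1, 104), y)))
Add(Mul(-6200, Pow(Function('T')(-44, -177), -1)), Mul(9942, Pow(f, -1))) = Add(Mul(-6200, Pow(Add(Mul(-12, Pow(-177, -1)), Mul(Rational(1, 104), -44)), -1)), Mul(9942, Pow(-25807, -1))) = Add(Mul(-6200, Pow(Add(Mul(-12, Rational(-1, 177)), Rational(-11, 26)), -1)), Mul(9942, Rational(-1, 25807))) = Add(Mul(-6200, Pow(Add(Rational(4, 59), Rational(-11, 26)), -1)), Rational(-9942, 25807)) = Add(Mul(-6200, Pow(Rational(-545, 1534), -1)), Rational(-9942, 25807)) = Add(Mul(-6200, Rational(-1534, 545)), Rational(-9942, 25807)) = Add(Rational(1902160, 109), Rational(-9942, 25807)) = Rational(49087959442, 2812963)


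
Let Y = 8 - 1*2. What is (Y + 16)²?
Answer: 484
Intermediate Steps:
Y = 6 (Y = 8 - 2 = 6)
(Y + 16)² = (6 + 16)² = 22² = 484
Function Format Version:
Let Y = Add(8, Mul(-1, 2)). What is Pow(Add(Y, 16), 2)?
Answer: 484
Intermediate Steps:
Y = 6 (Y = Add(8, -2) = 6)
Pow(Add(Y, 16), 2) = Pow(Add(6, 16), 2) = Pow(22, 2) = 484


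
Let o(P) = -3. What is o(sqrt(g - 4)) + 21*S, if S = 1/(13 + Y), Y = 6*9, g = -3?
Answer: -180/67 ≈ -2.6866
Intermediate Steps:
Y = 54
S = 1/67 (S = 1/(13 + 54) = 1/67 ≈ 0.014925)
o(sqrt(g - 4)) + 21*S = -3 + 21*(1/67) = -3 + 21/67 = -180/67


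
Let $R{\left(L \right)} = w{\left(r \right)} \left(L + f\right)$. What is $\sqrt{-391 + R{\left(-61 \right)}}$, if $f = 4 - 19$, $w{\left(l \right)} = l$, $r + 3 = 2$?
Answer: $3 i \sqrt{35} \approx 17.748 i$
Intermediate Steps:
$r = -1$ ($r = -3 + 2 = -1$)
$f = -15$ ($f = 4 - 19 = -15$)
$R{\left(L \right)} = 15 - L$ ($R{\left(L \right)} = - (L - 15) = - (-15 + L) = 15 - L$)
$\sqrt{-391 + R{\left(-61 \right)}} = \sqrt{-391 + \left(15 - -61\right)} = \sqrt{-391 + \left(15 + 61\right)} = \sqrt{-391 + 76} = \sqrt{-315} = 3 i \sqrt{35}$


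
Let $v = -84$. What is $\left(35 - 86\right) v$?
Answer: $4284$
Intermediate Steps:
$\left(35 - 86\right) v = \left(35 - 86\right) \left(-84\right) = \left(-51\right) \left(-84\right) = 4284$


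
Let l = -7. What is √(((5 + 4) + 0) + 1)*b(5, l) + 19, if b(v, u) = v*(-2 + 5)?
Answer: 19 + 15*√10 ≈ 66.434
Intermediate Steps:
b(v, u) = 3*v (b(v, u) = v*3 = 3*v)
√(((5 + 4) + 0) + 1)*b(5, l) + 19 = √(((5 + 4) + 0) + 1)*(3*5) + 19 = √((9 + 0) + 1)*15 + 19 = √(9 + 1)*15 + 19 = √10*15 + 19 = 15*√10 + 19 = 19 + 15*√10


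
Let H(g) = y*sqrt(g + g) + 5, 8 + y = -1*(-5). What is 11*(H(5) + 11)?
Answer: 176 - 33*sqrt(10) ≈ 71.645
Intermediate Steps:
y = -3 (y = -8 - 1*(-5) = -8 + 5 = -3)
H(g) = 5 - 3*sqrt(2)*sqrt(g) (H(g) = -3*sqrt(g + g) + 5 = -3*sqrt(2)*sqrt(g) + 5 = 5 - 3*sqrt(2)*sqrt(g))
11*(H(5) + 11) = 11*((5 - 3*sqrt(2)*sqrt(5)) + 11) = 11*((5 - 3*sqrt(10)) + 11) = 11*(16 - 3*sqrt(10)) = 176 - 33*sqrt(10)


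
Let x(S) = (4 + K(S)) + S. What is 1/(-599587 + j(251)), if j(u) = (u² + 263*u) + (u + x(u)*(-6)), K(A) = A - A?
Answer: -1/471852 ≈ -2.1193e-6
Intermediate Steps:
K(A) = 0
x(S) = 4 + S (x(S) = (4 + 0) + S = 4 + S)
j(u) = -24 + u² + 258*u (j(u) = (u² + 263*u) + (u + (4 + u)*(-6)) = (u² + 263*u) + (u + (-24 - 6*u)) = (u² + 263*u) + (-24 - 5*u) = -24 + u² + 258*u)
1/(-599587 + j(251)) = 1/(-599587 + (-24 + 251² + 258*251)) = 1/(-599587 + (-24 + 63001 + 64758)) = 1/(-599587 + 127735) = 1/(-471852) = -1/471852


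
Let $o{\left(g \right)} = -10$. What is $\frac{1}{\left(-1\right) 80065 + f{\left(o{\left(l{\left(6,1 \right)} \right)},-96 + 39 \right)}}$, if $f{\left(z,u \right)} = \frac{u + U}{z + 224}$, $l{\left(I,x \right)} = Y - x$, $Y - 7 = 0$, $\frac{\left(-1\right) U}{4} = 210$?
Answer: $- \frac{214}{17134807} \approx -1.2489 \cdot 10^{-5}$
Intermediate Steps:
$U = -840$ ($U = \left(-4\right) 210 = -840$)
$Y = 7$ ($Y = 7 + 0 = 7$)
$l{\left(I,x \right)} = 7 - x$
$f{\left(z,u \right)} = \frac{-840 + u}{224 + z}$ ($f{\left(z,u \right)} = \frac{u - 840}{z + 224} = \frac{-840 + u}{224 + z}$)
$\frac{1}{\left(-1\right) 80065 + f{\left(o{\left(l{\left(6,1 \right)} \right)},-96 + 39 \right)}} = \frac{1}{\left(-1\right) 80065 + \frac{-840 + \left(-96 + 39\right)}{224 - 10}} = \frac{1}{-80065 + \frac{-840 - 57}{214}} = \frac{1}{-80065 + \frac{1}{214} \left(-897\right)} = \frac{1}{-80065 - \frac{897}{214}} = \frac{1}{- \frac{17134807}{214}} = - \frac{214}{17134807}$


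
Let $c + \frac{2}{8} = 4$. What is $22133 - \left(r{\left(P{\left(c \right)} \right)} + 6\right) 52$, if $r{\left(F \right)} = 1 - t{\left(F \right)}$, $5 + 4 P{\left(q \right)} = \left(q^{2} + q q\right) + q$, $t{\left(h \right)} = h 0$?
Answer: $21769$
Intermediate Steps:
$t{\left(h \right)} = 0$
$c = \frac{15}{4}$ ($c = - \frac{1}{4} + 4 = \frac{15}{4} \approx 3.75$)
$P{\left(q \right)} = - \frac{5}{4} + \frac{q^{2}}{2} + \frac{q}{4}$ ($P{\left(q \right)} = - \frac{5}{4} + \frac{\left(q^{2} + q q\right) + q}{4} = - \frac{5}{4} + \frac{\left(q^{2} + q^{2}\right) + q}{4} = - \frac{5}{4} + \frac{2 q^{2} + q}{4} = - \frac{5}{4} + \frac{q + 2 q^{2}}{4} = - \frac{5}{4} + \left(\frac{q^{2}}{2} + \frac{q}{4}\right) = - \frac{5}{4} + \frac{q^{2}}{2} + \frac{q}{4}$)
$r{\left(F \right)} = 1$ ($r{\left(F \right)} = 1 - 0 = 1 + 0 = 1$)
$22133 - \left(r{\left(P{\left(c \right)} \right)} + 6\right) 52 = 22133 - \left(1 + 6\right) 52 = 22133 - 7 \cdot 52 = 22133 - 364 = 21769$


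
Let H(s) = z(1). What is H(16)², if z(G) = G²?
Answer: 1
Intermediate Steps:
H(s) = 1 (H(s) = 1² = 1)
H(16)² = 1² = 1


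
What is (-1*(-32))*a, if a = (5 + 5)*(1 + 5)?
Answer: 1920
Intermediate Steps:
a = 60 (a = 10*6 = 60)
(-1*(-32))*a = -1*(-32)*60 = 32*60 = 1920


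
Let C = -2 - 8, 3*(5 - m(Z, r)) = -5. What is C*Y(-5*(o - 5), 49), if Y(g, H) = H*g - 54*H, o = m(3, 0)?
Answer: 91630/3 ≈ 30543.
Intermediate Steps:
m(Z, r) = 20/3 (m(Z, r) = 5 - ⅓*(-5) = 5 + 5/3 = 20/3)
o = 20/3 ≈ 6.6667
Y(g, H) = -54*H + H*g
C = -10
C*Y(-5*(o - 5), 49) = -490*(-54 - 5*(20/3 - 5)) = -490*(-54 - 5*5/3) = -490*(-54 - 25/3) = -490*(-187)/3 = -10*(-9163/3) = 91630/3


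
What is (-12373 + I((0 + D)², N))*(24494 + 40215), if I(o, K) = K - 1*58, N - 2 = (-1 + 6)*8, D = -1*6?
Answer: -801679801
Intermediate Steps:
D = -6
N = 42 (N = 2 + (-1 + 6)*8 = 2 + 5*8 = 2 + 40 = 42)
I(o, K) = -58 + K (I(o, K) = K - 58 = -58 + K)
(-12373 + I((0 + D)², N))*(24494 + 40215) = (-12373 + (-58 + 42))*(24494 + 40215) = (-12373 - 16)*64709 = -12389*64709 = -801679801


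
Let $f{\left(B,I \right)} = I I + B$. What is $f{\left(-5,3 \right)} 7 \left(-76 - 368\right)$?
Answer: $-12432$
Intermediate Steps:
$f{\left(B,I \right)} = B + I^{2}$ ($f{\left(B,I \right)} = I^{2} + B = B + I^{2}$)
$f{\left(-5,3 \right)} 7 \left(-76 - 368\right) = \left(-5 + 3^{2}\right) 7 \left(-76 - 368\right) = \left(-5 + 9\right) 7 \left(-444\right) = 4 \cdot 7 \left(-444\right) = 28 \left(-444\right) = -12432$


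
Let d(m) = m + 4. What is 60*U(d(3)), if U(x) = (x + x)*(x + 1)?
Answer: 6720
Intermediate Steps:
d(m) = 4 + m
U(x) = 2*x*(1 + x) (U(x) = (2*x)*(1 + x) = 2*x*(1 + x))
60*U(d(3)) = 60*(2*(4 + 3)*(1 + (4 + 3))) = 60*(2*7*(1 + 7)) = 60*(2*7*8) = 60*112 = 6720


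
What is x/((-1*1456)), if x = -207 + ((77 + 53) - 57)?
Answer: 67/728 ≈ 0.092033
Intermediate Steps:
x = -134 (x = -207 + (130 - 57) = -207 + 73 = -134)
x/((-1*1456)) = -134/((-1*1456)) = -134/(-1456) = -134*(-1/1456) = 67/728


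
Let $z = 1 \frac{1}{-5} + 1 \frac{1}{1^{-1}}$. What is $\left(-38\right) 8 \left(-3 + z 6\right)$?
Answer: $- \frac{2736}{5} \approx -547.2$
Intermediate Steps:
$z = \frac{4}{5}$ ($z = 1 \left(- \frac{1}{5}\right) + 1 \cdot 1^{-1} = - \frac{1}{5} + 1 \cdot 1 = - \frac{1}{5} + 1 = \frac{4}{5} \approx 0.8$)
$\left(-38\right) 8 \left(-3 + z 6\right) = \left(-38\right) 8 \left(-3 + \frac{4}{5} \cdot 6\right) = - 304 \left(-3 + \frac{24}{5}\right) = \left(-304\right) \frac{9}{5} = - \frac{2736}{5}$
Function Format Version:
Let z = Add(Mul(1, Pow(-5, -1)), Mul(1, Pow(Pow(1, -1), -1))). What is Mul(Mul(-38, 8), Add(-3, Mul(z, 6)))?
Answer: Rational(-2736, 5) ≈ -547.20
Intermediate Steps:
z = Rational(4, 5) (z = Add(Mul(1, Rational(-1, 5)), Mul(1, Pow(1, -1))) = Add(Rational(-1, 5), Mul(1, 1)) = Add(Rational(-1, 5), 1) = Rational(4, 5) ≈ 0.80000)
Mul(Mul(-38, 8), Add(-3, Mul(z, 6))) = Mul(Mul(-38, 8), Add(-3, Mul(Rational(4, 5), 6))) = Mul(-304, Add(-3, Rational(24, 5))) = Mul(-304, Rational(9, 5)) = Rational(-2736, 5)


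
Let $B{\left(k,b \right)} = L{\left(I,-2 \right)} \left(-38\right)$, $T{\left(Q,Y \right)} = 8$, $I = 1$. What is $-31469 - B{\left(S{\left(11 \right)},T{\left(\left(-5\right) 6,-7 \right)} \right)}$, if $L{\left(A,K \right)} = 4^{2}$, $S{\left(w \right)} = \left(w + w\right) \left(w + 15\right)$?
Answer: $-30861$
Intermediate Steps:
$S{\left(w \right)} = 2 w \left(15 + w\right)$
$L{\left(A,K \right)} = 16$
$B{\left(k,b \right)} = -608$ ($B{\left(k,b \right)} = 16 \left(-38\right) = -608$)
$-31469 - B{\left(S{\left(11 \right)},T{\left(\left(-5\right) 6,-7 \right)} \right)} = -31469 - -608 = -31469 + 608 = -30861$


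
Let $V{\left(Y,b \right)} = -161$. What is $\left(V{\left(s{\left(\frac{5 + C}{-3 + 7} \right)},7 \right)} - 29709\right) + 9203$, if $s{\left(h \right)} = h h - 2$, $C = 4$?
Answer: $-20667$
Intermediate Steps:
$s{\left(h \right)} = -2 + h^{2}$ ($s{\left(h \right)} = h^{2} - 2 = -2 + h^{2}$)
$\left(V{\left(s{\left(\frac{5 + C}{-3 + 7} \right)},7 \right)} - 29709\right) + 9203 = \left(-161 - 29709\right) + 9203 = -29870 + 9203 = -20667$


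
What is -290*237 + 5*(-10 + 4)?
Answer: -68760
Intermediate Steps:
-290*237 + 5*(-10 + 4) = -68730 + 5*(-6) = -68730 - 30 = -68760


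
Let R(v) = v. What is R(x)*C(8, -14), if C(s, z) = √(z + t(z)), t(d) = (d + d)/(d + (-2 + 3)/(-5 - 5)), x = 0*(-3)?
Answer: 0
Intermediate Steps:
x = 0
t(d) = 2*d/(-⅒ + d) (t(d) = (2*d)/(d + 1/(-10)) = (2*d)/(d + 1*(-⅒)) = (2*d)/(d - ⅒) = (2*d)/(-⅒ + d) = 2*d/(-⅒ + d))
C(s, z) = √(z + 20*z/(-1 + 10*z))
R(x)*C(8, -14) = 0*√(-14*(19 + 10*(-14))/(-1 + 10*(-14))) = 0*√(-14*(19 - 140)/(-1 - 140)) = 0*√(-14*(-121)/(-141)) = 0*√(-14*(-1/141)*(-121)) = 0*√(-1694/141) = 0*(11*I*√1974/141) = 0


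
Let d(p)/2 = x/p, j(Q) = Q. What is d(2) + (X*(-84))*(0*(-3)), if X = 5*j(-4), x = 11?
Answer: 11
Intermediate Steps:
d(p) = 22/p (d(p) = 2*(11/p) = 22/p)
X = -20 (X = 5*(-4) = -20)
d(2) + (X*(-84))*(0*(-3)) = 22/2 + (-20*(-84))*(0*(-3)) = 22*(½) + 1680*0 = 11 + 0 = 11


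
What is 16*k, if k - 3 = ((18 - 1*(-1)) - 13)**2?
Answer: 624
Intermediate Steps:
k = 39 (k = 3 + ((18 - 1*(-1)) - 13)**2 = 3 + ((18 + 1) - 13)**2 = 3 + (19 - 13)**2 = 3 + 6**2 = 3 + 36 = 39)
16*k = 16*39 = 624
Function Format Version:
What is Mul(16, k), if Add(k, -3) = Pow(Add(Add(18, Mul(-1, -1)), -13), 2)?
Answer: 624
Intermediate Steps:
k = 39 (k = Add(3, Pow(Add(Add(18, Mul(-1, -1)), -13), 2)) = Add(3, Pow(Add(Add(18, 1), -13), 2)) = Add(3, Pow(Add(19, -13), 2)) = Add(3, Pow(6, 2)) = Add(3, 36) = 39)
Mul(16, k) = Mul(16, 39) = 624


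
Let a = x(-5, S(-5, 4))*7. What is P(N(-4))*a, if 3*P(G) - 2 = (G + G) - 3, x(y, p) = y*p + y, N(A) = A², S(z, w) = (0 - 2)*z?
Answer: -11935/3 ≈ -3978.3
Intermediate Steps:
S(z, w) = -2*z
x(y, p) = y + p*y (x(y, p) = p*y + y = y + p*y)
P(G) = -⅓ + 2*G/3 (P(G) = ⅔ + ((G + G) - 3)/3 = ⅔ + (2*G - 3)/3 = ⅔ + (-3 + 2*G)/3 = ⅔ + (-1 + 2*G/3) = -⅓ + 2*G/3)
a = -385 (a = -5*(1 - 2*(-5))*7 = -5*(1 + 10)*7 = -5*11*7 = -55*7 = -385)
P(N(-4))*a = (-⅓ + (⅔)*(-4)²)*(-385) = (-⅓ + (⅔)*16)*(-385) = (-⅓ + 32/3)*(-385) = (31/3)*(-385) = -11935/3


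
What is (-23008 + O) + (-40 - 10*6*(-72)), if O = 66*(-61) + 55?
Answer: -22699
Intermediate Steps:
O = -3971 (O = -4026 + 55 = -3971)
(-23008 + O) + (-40 - 10*6*(-72)) = (-23008 - 3971) + (-40 - 10*6*(-72)) = -26979 + (-40 - 60*(-72)) = -26979 + (-40 + 4320) = -26979 + 4280 = -22699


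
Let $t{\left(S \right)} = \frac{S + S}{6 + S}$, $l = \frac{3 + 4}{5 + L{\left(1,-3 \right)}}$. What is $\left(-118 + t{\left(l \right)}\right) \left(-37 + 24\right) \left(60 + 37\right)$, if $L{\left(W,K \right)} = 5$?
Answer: $\frac{9951812}{67} \approx 1.4853 \cdot 10^{5}$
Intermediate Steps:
$l = \frac{7}{10}$ ($l = \frac{3 + 4}{5 + 5} = \frac{7}{10} \approx 0.7$)
$t{\left(S \right)} = \frac{2 S}{6 + S}$
$\left(-118 + t{\left(l \right)}\right) \left(-37 + 24\right) \left(60 + 37\right) = \left(-118 + 2 \cdot \frac{7}{10} \frac{1}{6 + \frac{7}{10}}\right) \left(-37 + 24\right) \left(60 + 37\right) = \left(-118 + 2 \cdot \frac{7}{10} \frac{1}{\frac{67}{10}}\right) \left(\left(-13\right) 97\right) = \left(-118 + 2 \cdot \frac{7}{10} \cdot \frac{10}{67}\right) \left(-1261\right) = \left(-118 + \frac{14}{67}\right) \left(-1261\right) = \left(- \frac{7892}{67}\right) \left(-1261\right) = \frac{9951812}{67}$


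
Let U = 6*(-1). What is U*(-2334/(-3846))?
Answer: -2334/641 ≈ -3.6412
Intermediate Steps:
U = -6
U*(-2334/(-3846)) = -(-14004)/(-3846) = -(-14004)*(-1)/3846 = -6*389/641 = -2334/641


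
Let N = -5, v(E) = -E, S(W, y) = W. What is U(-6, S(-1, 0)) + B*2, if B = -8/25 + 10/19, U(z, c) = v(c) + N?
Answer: -1704/475 ≈ -3.5874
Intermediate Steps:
U(z, c) = -5 - c (U(z, c) = -c - 5 = -5 - c)
B = 98/475 (B = -8*1/25 + 10*(1/19) = -8/25 + 10/19 = 98/475 ≈ 0.20632)
U(-6, S(-1, 0)) + B*2 = (-5 - 1*(-1)) + (98/475)*2 = (-5 + 1) + 196/475 = -4 + 196/475 = -1704/475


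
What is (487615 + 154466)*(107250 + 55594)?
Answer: 104559038364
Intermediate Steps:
(487615 + 154466)*(107250 + 55594) = 642081*162844 = 104559038364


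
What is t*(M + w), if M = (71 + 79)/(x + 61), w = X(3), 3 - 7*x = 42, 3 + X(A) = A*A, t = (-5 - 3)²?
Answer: 54048/97 ≈ 557.20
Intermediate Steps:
t = 64 (t = (-8)² = 64)
X(A) = -3 + A² (X(A) = -3 + A*A = -3 + A²)
x = -39/7 (x = 3/7 - ⅐*42 = 3/7 - 6 = -39/7 ≈ -5.5714)
w = 6 (w = -3 + 3² = -3 + 9 = 6)
M = 525/194 (M = (71 + 79)/(-39/7 + 61) = 150/(388/7) = 150*(7/388) = 525/194 ≈ 2.7062)
t*(M + w) = 64*(525/194 + 6) = 64*(1689/194) = 54048/97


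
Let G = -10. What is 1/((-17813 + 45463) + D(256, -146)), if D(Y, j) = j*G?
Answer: 1/29110 ≈ 3.4352e-5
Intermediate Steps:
D(Y, j) = -10*j (D(Y, j) = j*(-10) = -10*j)
1/((-17813 + 45463) + D(256, -146)) = 1/((-17813 + 45463) - 10*(-146)) = 1/(27650 + 1460) = 1/29110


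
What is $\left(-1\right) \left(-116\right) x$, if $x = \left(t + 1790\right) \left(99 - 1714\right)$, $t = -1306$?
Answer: $-90672560$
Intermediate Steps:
$x = -781660$ ($x = \left(-1306 + 1790\right) \left(99 - 1714\right) = 484 \left(-1615\right) = -781660$)
$\left(-1\right) \left(-116\right) x = \left(-1\right) \left(-116\right) \left(-781660\right) = 116 \left(-781660\right) = -90672560$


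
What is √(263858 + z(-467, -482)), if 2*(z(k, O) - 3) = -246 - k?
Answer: √1055886/2 ≈ 513.78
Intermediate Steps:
z(k, O) = -120 - k/2 (z(k, O) = 3 + (-246 - k)/2 = 3 + (-123 - k/2) = -120 - k/2)
√(263858 + z(-467, -482)) = √(263858 + (-120 - ½*(-467))) = √(263858 + (-120 + 467/2)) = √(263858 + 227/2) = √(527943/2) = √1055886/2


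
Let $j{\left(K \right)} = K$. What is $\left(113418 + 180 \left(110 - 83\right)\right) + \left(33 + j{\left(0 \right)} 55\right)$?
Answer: $118311$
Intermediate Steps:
$\left(113418 + 180 \left(110 - 83\right)\right) + \left(33 + j{\left(0 \right)} 55\right) = \left(113418 + 180 \left(110 - 83\right)\right) + \left(33 + 0 \cdot 55\right) = \left(113418 + 180 \cdot 27\right) + \left(33 + 0\right) = \left(113418 + 4860\right) + 33 = 118278 + 33 = 118311$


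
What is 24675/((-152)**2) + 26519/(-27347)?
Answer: 2699663/27470656 ≈ 0.098274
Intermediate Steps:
24675/((-152)**2) + 26519/(-27347) = 24675/23104 + 26519*(-1/27347) = 24675*(1/23104) - 1153/1189 = 24675/23104 - 1153/1189 = 2699663/27470656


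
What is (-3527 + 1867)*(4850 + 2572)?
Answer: -12320520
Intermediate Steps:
(-3527 + 1867)*(4850 + 2572) = -1660*7422 = -12320520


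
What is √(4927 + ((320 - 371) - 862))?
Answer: 3*√446 ≈ 63.356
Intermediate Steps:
√(4927 + ((320 - 371) - 862)) = √(4927 + (-51 - 862)) = √(4927 - 913) = √4014 = 3*√446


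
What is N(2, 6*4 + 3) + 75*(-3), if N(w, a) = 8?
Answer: -217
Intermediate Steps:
N(2, 6*4 + 3) + 75*(-3) = 8 + 75*(-3) = 8 - 225 = -217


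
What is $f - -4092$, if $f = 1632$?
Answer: $5724$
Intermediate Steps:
$f - -4092 = 1632 - -4092 = 1632 + 4092 = 5724$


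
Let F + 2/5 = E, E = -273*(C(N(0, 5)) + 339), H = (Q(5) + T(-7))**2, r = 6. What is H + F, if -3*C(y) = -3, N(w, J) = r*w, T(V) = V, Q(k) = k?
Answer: -464082/5 ≈ -92816.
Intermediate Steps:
N(w, J) = 6*w
H = 4 (H = (5 - 7)**2 = (-2)**2 = 4)
C(y) = 1 (C(y) = -1/3*(-3) = 1)
E = -92820 (E = -273*(1 + 339) = -273*340 = -92820)
F = -464102/5 (F = -2/5 - 92820 = -464102/5 ≈ -92820.)
H + F = 4 - 464102/5 = -464082/5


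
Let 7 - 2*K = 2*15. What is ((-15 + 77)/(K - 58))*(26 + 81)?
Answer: -13268/139 ≈ -95.453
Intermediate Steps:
K = -23/2 (K = 7/2 - 15 = -23/2 ≈ -11.500)
((-15 + 77)/(K - 58))*(26 + 81) = ((-15 + 77)/(-23/2 - 58))*(26 + 81) = (62/(-139/2))*107 = (62*(-2/139))*107 = -124/139*107 = -13268/139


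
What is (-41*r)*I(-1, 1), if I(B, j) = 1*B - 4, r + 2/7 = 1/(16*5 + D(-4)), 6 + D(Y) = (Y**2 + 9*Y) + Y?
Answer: -3813/70 ≈ -54.471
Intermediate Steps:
D(Y) = -6 + Y**2 + 10*Y (D(Y) = -6 + ((Y**2 + 9*Y) + Y) = -6 + (Y**2 + 10*Y) = -6 + Y**2 + 10*Y)
r = -93/350 (r = -2/7 + 1/(16*5 + (-6 + (-4)**2 + 10*(-4))) = -2/7 + 1/(80 + (-6 + 16 - 40)) = -2/7 + 1/(80 - 30) = -2/7 + 1/50 = -93/350 ≈ -0.26571)
I(B, j) = -4 + B (I(B, j) = B - 4 = -4 + B)
(-41*r)*I(-1, 1) = (-41*(-93/350))*(-4 - 1) = (3813/350)*(-5) = -3813/70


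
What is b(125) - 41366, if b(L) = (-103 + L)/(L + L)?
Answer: -5170739/125 ≈ -41366.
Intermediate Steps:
b(L) = (-103 + L)/(2*L) (b(L) = (-103 + L)/((2*L)) = (-103 + L)*(1/(2*L)) = (-103 + L)/(2*L))
b(125) - 41366 = (½)*(-103 + 125)/125 - 41366 = (½)*(1/125)*22 - 41366 = 11/125 - 41366 = -5170739/125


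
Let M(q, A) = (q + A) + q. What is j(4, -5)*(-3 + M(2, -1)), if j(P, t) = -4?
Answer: 0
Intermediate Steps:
M(q, A) = A + 2*q (M(q, A) = (A + q) + q = A + 2*q)
j(4, -5)*(-3 + M(2, -1)) = -4*(-3 + (-1 + 2*2)) = -4*(-3 + (-1 + 4)) = -4*(-3 + 3) = -4*0 = 0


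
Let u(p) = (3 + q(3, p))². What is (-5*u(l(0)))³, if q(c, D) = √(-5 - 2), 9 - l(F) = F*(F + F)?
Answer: 188000 + 180000*I*√7 ≈ 1.88e+5 + 4.7624e+5*I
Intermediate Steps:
l(F) = 9 - 2*F² (l(F) = 9 - F*(F + F) = 9 - F*2*F = 9 - 2*F²)
q(c, D) = I*√7 (q(c, D) = √(-7) = I*√7)
u(p) = (3 + I*√7)²
(-5*u(l(0)))³ = (-5*(3 + I*√7)²)³ = -125*(3 + I*√7)⁶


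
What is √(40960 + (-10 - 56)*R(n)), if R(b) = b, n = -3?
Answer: √41158 ≈ 202.87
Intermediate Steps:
√(40960 + (-10 - 56)*R(n)) = √(40960 + (-10 - 56)*(-3)) = √(40960 - 66*(-3)) = √(40960 + 198) = √41158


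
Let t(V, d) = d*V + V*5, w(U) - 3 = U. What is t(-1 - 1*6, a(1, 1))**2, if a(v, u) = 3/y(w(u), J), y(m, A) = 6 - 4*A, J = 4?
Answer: 108241/100 ≈ 1082.4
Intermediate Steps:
w(U) = 3 + U
a(v, u) = -3/10 (a(v, u) = 3/(6 - 4*4) = 3/(6 - 16) = 3/(-10) = 3*(-1/10) = -3/10)
t(V, d) = 5*V + V*d (t(V, d) = V*d + 5*V = 5*V + V*d)
t(-1 - 1*6, a(1, 1))**2 = ((-1 - 1*6)*(5 - 3/10))**2 = ((-1 - 6)*(47/10))**2 = (-7*47/10)**2 = (-329/10)**2 = 108241/100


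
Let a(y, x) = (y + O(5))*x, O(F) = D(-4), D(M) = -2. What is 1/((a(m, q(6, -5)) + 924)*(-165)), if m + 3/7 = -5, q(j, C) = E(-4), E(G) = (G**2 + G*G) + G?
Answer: -1/118140 ≈ -8.4645e-6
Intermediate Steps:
E(G) = G + 2*G**2 (E(G) = (G**2 + G**2) + G = 2*G**2 + G = G + 2*G**2)
q(j, C) = 28 (q(j, C) = -4*(1 + 2*(-4)) = -4*(1 - 8) = -4*(-7) = 28)
O(F) = -2
m = -38/7 (m = -3/7 - 5 = -38/7 ≈ -5.4286)
a(y, x) = x*(-2 + y) (a(y, x) = (y - 2)*x = (-2 + y)*x = x*(-2 + y))
1/((a(m, q(6, -5)) + 924)*(-165)) = 1/((28*(-2 - 38/7) + 924)*(-165)) = -1/165/(28*(-52/7) + 924) = -1/165/(-208 + 924) = -1/165/716 = (1/716)*(-1/165) = -1/118140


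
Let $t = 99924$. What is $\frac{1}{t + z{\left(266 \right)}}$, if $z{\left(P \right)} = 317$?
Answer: $\frac{1}{100241} \approx 9.976 \cdot 10^{-6}$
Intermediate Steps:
$\frac{1}{t + z{\left(266 \right)}} = \frac{1}{99924 + 317} = \frac{1}{100241}$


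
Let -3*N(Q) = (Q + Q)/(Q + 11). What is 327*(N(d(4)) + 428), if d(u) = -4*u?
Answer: 696292/5 ≈ 1.3926e+5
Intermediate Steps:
N(Q) = -2*Q/(3*(11 + Q)) (N(Q) = -(Q + Q)/(3*(Q + 11)) = -2*Q/(3*(11 + Q)))
327*(N(d(4)) + 428) = 327*(-2*(-4*4)/(33 + 3*(-4*4)) + 428) = 327*(-2*(-16)/(33 + 3*(-16)) + 428) = 327*(-2*(-16)/(33 - 48) + 428) = 327*(-2*(-16)/(-15) + 428) = 327*(-2*(-16)*(-1/15) + 428) = 327*(-32/15 + 428) = 327*(6388/15) = 696292/5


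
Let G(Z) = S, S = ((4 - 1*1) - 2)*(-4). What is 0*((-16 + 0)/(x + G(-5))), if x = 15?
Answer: 0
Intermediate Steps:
S = -4 (S = ((4 - 1) - 2)*(-4) = (3 - 2)*(-4) = 1*(-4) = -4)
G(Z) = -4
0*((-16 + 0)/(x + G(-5))) = 0*((-16 + 0)/(15 - 4)) = 0*(-16/11) = 0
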